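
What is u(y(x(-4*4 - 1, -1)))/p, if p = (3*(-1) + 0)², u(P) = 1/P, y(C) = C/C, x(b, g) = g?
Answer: ⅑ ≈ 0.11111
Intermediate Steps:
y(C) = 1
p = 9 (p = (-3 + 0)² = (-3)² = 9)
u(y(x(-4*4 - 1, -1)))/p = 1/(1*9) = 1*(⅑) = ⅑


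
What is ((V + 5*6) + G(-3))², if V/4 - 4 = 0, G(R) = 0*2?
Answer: 2116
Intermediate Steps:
G(R) = 0
V = 16 (V = 16 + 4*0 = 16 + 0 = 16)
((V + 5*6) + G(-3))² = ((16 + 5*6) + 0)² = ((16 + 30) + 0)² = (46 + 0)² = 46² = 2116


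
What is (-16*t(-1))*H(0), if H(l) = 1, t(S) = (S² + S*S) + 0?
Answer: -32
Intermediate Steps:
t(S) = 2*S² (t(S) = (S² + S²) + 0 = 2*S² + 0 = 2*S²)
(-16*t(-1))*H(0) = -32*(-1)²*1 = -32*1 = -32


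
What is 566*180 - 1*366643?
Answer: -264763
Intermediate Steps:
566*180 - 1*366643 = 101880 - 366643 = -264763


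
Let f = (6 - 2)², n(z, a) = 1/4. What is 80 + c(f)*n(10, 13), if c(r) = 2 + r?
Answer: 169/2 ≈ 84.500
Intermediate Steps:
n(z, a) = ¼
f = 16 (f = 4² = 16)
80 + c(f)*n(10, 13) = 80 + (2 + 16)*(¼) = 80 + 18*(¼) = 80 + 9/2 = 169/2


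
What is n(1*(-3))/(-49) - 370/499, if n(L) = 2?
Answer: -19128/24451 ≈ -0.78230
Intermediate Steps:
n(1*(-3))/(-49) - 370/499 = 2/(-49) - 370/499 = 2*(-1/49) - 370*1/499 = -2/49 - 370/499 = -19128/24451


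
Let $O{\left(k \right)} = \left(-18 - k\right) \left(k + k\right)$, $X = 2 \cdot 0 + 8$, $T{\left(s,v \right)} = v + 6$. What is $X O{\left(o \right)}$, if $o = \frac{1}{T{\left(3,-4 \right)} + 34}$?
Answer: $- \frac{649}{81} \approx -8.0123$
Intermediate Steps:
$T{\left(s,v \right)} = 6 + v$
$o = \frac{1}{36}$ ($o = \frac{1}{\left(6 - 4\right) + 34} = \frac{1}{2 + 34} = \frac{1}{36} \approx 0.027778$)
$X = 8$ ($X = 0 + 8 = 8$)
$O{\left(k \right)} = 2 k \left(-18 - k\right)$ ($O{\left(k \right)} = \left(-18 - k\right) 2 k = 2 k \left(-18 - k\right)$)
$X O{\left(o \right)} = 8 \left(\left(-2\right) \frac{1}{36} \left(18 + \frac{1}{36}\right)\right) = 8 \left(\left(-2\right) \frac{1}{36} \cdot \frac{649}{36}\right) = 8 \left(- \frac{649}{648}\right) = - \frac{649}{81}$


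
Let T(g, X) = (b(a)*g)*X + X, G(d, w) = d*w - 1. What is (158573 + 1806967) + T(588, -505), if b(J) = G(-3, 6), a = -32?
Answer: 7606895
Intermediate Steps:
G(d, w) = -1 + d*w
b(J) = -19 (b(J) = -1 - 3*6 = -1 - 18 = -19)
T(g, X) = X - 19*X*g (T(g, X) = (-19*g)*X + X = -19*X*g + X = X - 19*X*g)
(158573 + 1806967) + T(588, -505) = (158573 + 1806967) - 505*(1 - 19*588) = 1965540 - 505*(1 - 11172) = 1965540 - 505*(-11171) = 1965540 + 5641355 = 7606895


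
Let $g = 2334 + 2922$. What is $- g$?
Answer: $-5256$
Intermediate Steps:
$g = 5256$
$- g = \left(-1\right) 5256 = -5256$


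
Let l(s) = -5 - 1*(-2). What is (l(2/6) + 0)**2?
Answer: 9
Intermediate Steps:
l(s) = -3 (l(s) = -5 + 2 = -3)
(l(2/6) + 0)**2 = (-3 + 0)**2 = (-3)**2 = 9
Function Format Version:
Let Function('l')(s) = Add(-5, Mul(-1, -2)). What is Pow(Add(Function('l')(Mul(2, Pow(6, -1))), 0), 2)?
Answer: 9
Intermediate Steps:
Function('l')(s) = -3 (Function('l')(s) = Add(-5, 2) = -3)
Pow(Add(Function('l')(Mul(2, Pow(6, -1))), 0), 2) = Pow(Add(-3, 0), 2) = Pow(-3, 2) = 9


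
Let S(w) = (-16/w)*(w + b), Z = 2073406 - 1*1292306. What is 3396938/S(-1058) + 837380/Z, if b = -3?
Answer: -35090353202519/165749420 ≈ -2.1171e+5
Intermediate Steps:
Z = 781100 (Z = 2073406 - 1292306 = 781100)
S(w) = -16*(-3 + w)/w (S(w) = (-16/w)*(w - 3) = (-16/w)*(-3 + w) = -16*(-3 + w)/w)
3396938/S(-1058) + 837380/Z = 3396938/(-16 + 48/(-1058)) + 837380/781100 = 3396938/(-16 + 48*(-1/1058)) + 837380*(1/781100) = 3396938/(-16 - 24/529) + 41869/39055 = 3396938/(-8488/529) + 41869/39055 = 3396938*(-529/8488) + 41869/39055 = -898490101/4244 + 41869/39055 = -35090353202519/165749420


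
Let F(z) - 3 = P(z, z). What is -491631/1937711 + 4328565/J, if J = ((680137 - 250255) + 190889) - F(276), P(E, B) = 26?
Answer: 2694110668171/400939533854 ≈ 6.7195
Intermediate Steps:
F(z) = 29 (F(z) = 3 + 26 = 29)
J = 620742 (J = ((680137 - 250255) + 190889) - 1*29 = (429882 + 190889) - 29 = 620771 - 29 = 620742)
-491631/1937711 + 4328565/J = -491631/1937711 + 4328565/620742 = -491631*1/1937711 + 4328565*(1/620742) = -491631/1937711 + 1442855/206914 = 2694110668171/400939533854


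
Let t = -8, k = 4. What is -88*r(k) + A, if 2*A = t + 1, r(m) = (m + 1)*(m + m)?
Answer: -7047/2 ≈ -3523.5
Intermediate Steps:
r(m) = 2*m*(1 + m) (r(m) = (1 + m)*(2*m) = 2*m*(1 + m))
A = -7/2 (A = (-8 + 1)/2 = (½)*(-7) = -7/2 ≈ -3.5000)
-88*r(k) + A = -176*4*(1 + 4) - 7/2 = -176*4*5 - 7/2 = -88*40 - 7/2 = -3520 - 7/2 = -7047/2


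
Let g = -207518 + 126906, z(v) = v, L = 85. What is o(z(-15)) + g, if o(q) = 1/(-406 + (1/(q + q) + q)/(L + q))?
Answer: -68766149312/853051 ≈ -80612.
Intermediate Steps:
o(q) = 1/(-406 + (q + 1/(2*q))/(85 + q)) (o(q) = 1/(-406 + (1/(q + q) + q)/(85 + q)) = 1/(-406 + (1/(2*q) + q)/(85 + q)) = 1/(-406 + (q + 1/(2*q))/(85 + q)))
g = -80612
o(z(-15)) + g = -2*(-15)*(85 - 15)/(-1 + 810*(-15)² + 69020*(-15)) - 80612 = -2*(-15)*70/(-1 + 810*225 - 1035300) - 80612 = -2*(-15)*70/(-1 + 182250 - 1035300) - 80612 = -2*(-15)*70/(-853051) - 80612 = -2*(-15)*(-1/853051)*70 - 80612 = -2100/853051 - 80612 = -68766149312/853051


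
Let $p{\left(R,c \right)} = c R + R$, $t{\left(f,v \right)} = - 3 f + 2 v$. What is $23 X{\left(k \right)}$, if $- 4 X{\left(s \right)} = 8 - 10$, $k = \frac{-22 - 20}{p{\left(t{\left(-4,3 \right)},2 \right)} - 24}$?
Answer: $\frac{23}{2} \approx 11.5$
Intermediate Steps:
$p{\left(R,c \right)} = R + R c$ ($p{\left(R,c \right)} = R c + R = R + R c$)
$k = - \frac{7}{5}$ ($k = \frac{-22 - 20}{\left(\left(-3\right) \left(-4\right) + 2 \cdot 3\right) \left(1 + 2\right) - 24} = - \frac{42}{\left(12 + 6\right) 3 - 24} = - \frac{42}{18 \cdot 3 - 24} = - \frac{42}{54 - 24} = - \frac{42}{30} = \left(-42\right) \frac{1}{30} = - \frac{7}{5} \approx -1.4$)
$X{\left(s \right)} = \frac{1}{2}$ ($X{\left(s \right)} = - \frac{8 - 10}{4} = \left(- \frac{1}{4}\right) \left(-2\right) = \frac{1}{2}$)
$23 X{\left(k \right)} = 23 \cdot \frac{1}{2} = \frac{23}{2}$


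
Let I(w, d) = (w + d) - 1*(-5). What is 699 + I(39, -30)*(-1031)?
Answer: -13735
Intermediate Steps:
I(w, d) = 5 + d + w (I(w, d) = (d + w) + 5 = 5 + d + w)
699 + I(39, -30)*(-1031) = 699 + (5 - 30 + 39)*(-1031) = 699 + 14*(-1031) = 699 - 14434 = -13735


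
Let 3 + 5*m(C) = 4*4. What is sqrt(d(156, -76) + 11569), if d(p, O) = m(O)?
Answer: sqrt(289290)/5 ≈ 107.57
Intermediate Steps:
m(C) = 13/5 (m(C) = -3/5 + (4*4)/5 = -3/5 + (1/5)*16 = -3/5 + 16/5 = 13/5)
d(p, O) = 13/5
sqrt(d(156, -76) + 11569) = sqrt(13/5 + 11569) = sqrt(57858/5) = sqrt(289290)/5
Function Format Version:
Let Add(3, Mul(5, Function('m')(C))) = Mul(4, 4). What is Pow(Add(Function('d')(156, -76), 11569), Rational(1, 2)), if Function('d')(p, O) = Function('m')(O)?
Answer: Mul(Rational(1, 5), Pow(289290, Rational(1, 2))) ≈ 107.57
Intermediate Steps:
Function('m')(C) = Rational(13, 5) (Function('m')(C) = Add(Rational(-3, 5), Mul(Rational(1, 5), Mul(4, 4))) = Add(Rational(-3, 5), Mul(Rational(1, 5), 16)) = Add(Rational(-3, 5), Rational(16, 5)) = Rational(13, 5))
Function('d')(p, O) = Rational(13, 5)
Pow(Add(Function('d')(156, -76), 11569), Rational(1, 2)) = Pow(Add(Rational(13, 5), 11569), Rational(1, 2)) = Pow(Rational(57858, 5), Rational(1, 2)) = Mul(Rational(1, 5), Pow(289290, Rational(1, 2)))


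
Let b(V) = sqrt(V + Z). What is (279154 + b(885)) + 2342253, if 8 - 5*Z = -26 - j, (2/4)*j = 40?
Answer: 2621407 + sqrt(22695)/5 ≈ 2.6214e+6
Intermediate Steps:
j = 80 (j = 2*40 = 80)
Z = 114/5 (Z = 8/5 - (-26 - 1*80)/5 = 8/5 - (-26 - 80)/5 = 8/5 - 1/5*(-106) = 8/5 + 106/5 = 114/5 ≈ 22.800)
b(V) = sqrt(114/5 + V) (b(V) = sqrt(V + 114/5) = sqrt(114/5 + V))
(279154 + b(885)) + 2342253 = (279154 + sqrt(570 + 25*885)/5) + 2342253 = (279154 + sqrt(570 + 22125)/5) + 2342253 = (279154 + sqrt(22695)/5) + 2342253 = 2621407 + sqrt(22695)/5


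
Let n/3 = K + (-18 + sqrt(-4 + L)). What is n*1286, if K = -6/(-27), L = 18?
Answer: -205760/3 + 3858*sqrt(14) ≈ -54151.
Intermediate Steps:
K = 2/9 (K = -6*(-1/27) = 2/9 ≈ 0.22222)
n = -160/3 + 3*sqrt(14) (n = 3*(2/9 + (-18 + sqrt(-4 + 18))) = 3*(2/9 + (-18 + sqrt(14))) = 3*(-160/9 + sqrt(14)) = -160/3 + 3*sqrt(14) ≈ -42.108)
n*1286 = (-160/3 + 3*sqrt(14))*1286 = -205760/3 + 3858*sqrt(14)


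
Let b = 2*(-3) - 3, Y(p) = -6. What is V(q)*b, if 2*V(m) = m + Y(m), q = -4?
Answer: 45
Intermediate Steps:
V(m) = -3 + m/2 (V(m) = (m - 6)/2 = (-6 + m)/2 = -3 + m/2)
b = -9 (b = -6 - 3 = -9)
V(q)*b = (-3 + (½)*(-4))*(-9) = (-3 - 2)*(-9) = -5*(-9) = 45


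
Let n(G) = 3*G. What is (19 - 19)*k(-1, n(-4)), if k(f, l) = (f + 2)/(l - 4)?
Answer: 0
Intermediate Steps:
k(f, l) = (2 + f)/(-4 + l)
(19 - 19)*k(-1, n(-4)) = (19 - 19)*((2 - 1)/(-4 + 3*(-4))) = 0*(1/(-4 - 12)) = 0*(1/(-16)) = 0*(-1/16*1) = 0*(-1/16) = 0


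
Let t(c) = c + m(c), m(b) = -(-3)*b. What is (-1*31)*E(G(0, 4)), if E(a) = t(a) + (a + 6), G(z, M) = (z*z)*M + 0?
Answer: -186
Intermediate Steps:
m(b) = 3*b
G(z, M) = M*z**2 (G(z, M) = z**2*M + 0 = M*z**2 + 0 = M*z**2)
t(c) = 4*c (t(c) = c + 3*c = 4*c)
E(a) = 6 + 5*a (E(a) = 4*a + (a + 6) = 4*a + (6 + a) = 6 + 5*a)
(-1*31)*E(G(0, 4)) = (-1*31)*(6 + 5*(4*0**2)) = -31*(6 + 5*(4*0)) = -31*(6 + 5*0) = -31*(6 + 0) = -31*6 = -186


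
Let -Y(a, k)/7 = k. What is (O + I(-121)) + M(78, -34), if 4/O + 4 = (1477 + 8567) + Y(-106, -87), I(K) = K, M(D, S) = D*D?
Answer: 63499991/10649 ≈ 5963.0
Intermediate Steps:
M(D, S) = D**2
Y(a, k) = -7*k
O = 4/10649 (O = 4/(-4 + ((1477 + 8567) - 7*(-87))) = 4/(-4 + (10044 + 609)) = 4/(-4 + 10653) = 4/10649 ≈ 0.00037562)
(O + I(-121)) + M(78, -34) = (4/10649 - 121) + 78**2 = -1288525/10649 + 6084 = 63499991/10649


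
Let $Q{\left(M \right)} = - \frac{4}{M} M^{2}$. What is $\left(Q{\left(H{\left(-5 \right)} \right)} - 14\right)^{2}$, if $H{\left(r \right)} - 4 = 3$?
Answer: $1764$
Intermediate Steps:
$H{\left(r \right)} = 7$ ($H{\left(r \right)} = 4 + 3 = 7$)
$Q{\left(M \right)} = - 4 M$
$\left(Q{\left(H{\left(-5 \right)} \right)} - 14\right)^{2} = \left(\left(-4\right) 7 - 14\right)^{2} = \left(-28 - 14\right)^{2} = \left(-42\right)^{2} = 1764$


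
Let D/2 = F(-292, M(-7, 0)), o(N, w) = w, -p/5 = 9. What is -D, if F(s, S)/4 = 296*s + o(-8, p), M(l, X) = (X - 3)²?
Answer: 691816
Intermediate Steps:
M(l, X) = (-3 + X)²
p = -45 (p = -5*9 = -45)
F(s, S) = -180 + 1184*s (F(s, S) = 4*(296*s - 45) = 4*(-45 + 296*s) = -180 + 1184*s)
D = -691816 (D = 2*(-180 + 1184*(-292)) = 2*(-180 - 345728) = 2*(-345908) = -691816)
-D = -1*(-691816) = 691816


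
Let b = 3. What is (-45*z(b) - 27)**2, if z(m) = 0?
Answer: 729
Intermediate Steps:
(-45*z(b) - 27)**2 = (-45*0 - 27)**2 = (0 - 27)**2 = (-27)**2 = 729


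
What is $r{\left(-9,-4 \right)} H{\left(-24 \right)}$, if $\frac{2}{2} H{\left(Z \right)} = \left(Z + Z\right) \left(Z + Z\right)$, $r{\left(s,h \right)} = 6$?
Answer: $13824$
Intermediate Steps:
$H{\left(Z \right)} = 4 Z^{2}$ ($H{\left(Z \right)} = \left(Z + Z\right) \left(Z + Z\right) = 2 Z 2 Z = 4 Z^{2}$)
$r{\left(-9,-4 \right)} H{\left(-24 \right)} = 6 \cdot 4 \left(-24\right)^{2} = 6 \cdot 4 \cdot 576 = 6 \cdot 2304 = 13824$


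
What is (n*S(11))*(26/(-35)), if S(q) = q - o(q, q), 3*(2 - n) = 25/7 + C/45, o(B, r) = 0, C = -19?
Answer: -256828/33075 ≈ -7.7650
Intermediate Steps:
n = 898/945 (n = 2 - (25/7 - 19/45)/3 = 2 - ⅓*992/315 = 2 - 992/945 = 898/945 ≈ 0.95026)
S(q) = q (S(q) = q - 1*0 = q + 0 = q)
(n*S(11))*(26/(-35)) = ((898/945)*11)*(26/(-35)) = 9878*(26*(-1/35))/945 = (9878/945)*(-26/35) = -256828/33075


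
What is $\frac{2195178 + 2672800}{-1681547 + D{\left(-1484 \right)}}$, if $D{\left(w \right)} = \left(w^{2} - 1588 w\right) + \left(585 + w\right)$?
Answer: $\frac{2433989}{1438201} \approx 1.6924$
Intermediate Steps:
$D{\left(w \right)} = 585 + w^{2} - 1587 w$
$\frac{2195178 + 2672800}{-1681547 + D{\left(-1484 \right)}} = \frac{2195178 + 2672800}{-1681547 + \left(585 + \left(-1484\right)^{2} - -2355108\right)} = \frac{4867978}{-1681547 + \left(585 + 2202256 + 2355108\right)} = \frac{4867978}{-1681547 + 4557949} = \frac{4867978}{2876402} = 4867978 \cdot \frac{1}{2876402} = \frac{2433989}{1438201}$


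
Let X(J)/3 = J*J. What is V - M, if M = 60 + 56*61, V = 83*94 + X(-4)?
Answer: 4374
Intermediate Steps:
X(J) = 3*J² (X(J) = 3*(J*J) = 3*J²)
V = 7850 (V = 83*94 + 3*(-4)² = 7802 + 3*16 = 7802 + 48 = 7850)
M = 3476 (M = 60 + 3416 = 3476)
V - M = 7850 - 1*3476 = 7850 - 3476 = 4374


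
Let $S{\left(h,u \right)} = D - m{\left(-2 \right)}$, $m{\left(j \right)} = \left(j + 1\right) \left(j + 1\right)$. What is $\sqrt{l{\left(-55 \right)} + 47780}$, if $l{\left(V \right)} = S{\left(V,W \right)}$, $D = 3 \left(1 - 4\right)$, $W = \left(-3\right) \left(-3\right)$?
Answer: $\sqrt{47770} \approx 218.56$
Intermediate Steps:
$W = 9$
$m{\left(j \right)} = \left(1 + j\right)^{2}$ ($m{\left(j \right)} = \left(1 + j\right) \left(1 + j\right) = \left(1 + j\right)^{2}$)
$D = -9$ ($D = 3 \left(-3\right) = -9$)
$S{\left(h,u \right)} = -10$ ($S{\left(h,u \right)} = -9 - \left(1 - 2\right)^{2} = -9 - \left(-1\right)^{2} = -9 - 1 = -10$)
$l{\left(V \right)} = -10$
$\sqrt{l{\left(-55 \right)} + 47780} = \sqrt{-10 + 47780} = \sqrt{47770}$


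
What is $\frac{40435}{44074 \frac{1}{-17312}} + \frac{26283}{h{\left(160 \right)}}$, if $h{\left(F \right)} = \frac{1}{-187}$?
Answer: $- \frac{108660119437}{22037} \approx -4.9308 \cdot 10^{6}$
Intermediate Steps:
$h{\left(F \right)} = - \frac{1}{187}$
$\frac{40435}{44074 \frac{1}{-17312}} + \frac{26283}{h{\left(160 \right)}} = \frac{40435}{44074 \frac{1}{-17312}} + \frac{26283}{- \frac{1}{187}} = \frac{40435}{44074 \left(- \frac{1}{17312}\right)} + 26283 \left(-187\right) = \frac{40435}{- \frac{22037}{8656}} - 4914921 = 40435 \left(- \frac{8656}{22037}\right) - 4914921 = - \frac{350005360}{22037} - 4914921 = - \frac{108660119437}{22037}$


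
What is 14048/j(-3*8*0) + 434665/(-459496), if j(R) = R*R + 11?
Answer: 6450218493/5054456 ≈ 1276.1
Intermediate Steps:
j(R) = 11 + R² (j(R) = R² + 11 = 11 + R²)
14048/j(-3*8*0) + 434665/(-459496) = 14048/(11 + (-3*8*0)²) + 434665/(-459496) = 14048/(11 + (-24*0)²) + 434665*(-1/459496) = 14048/(11 + 0²) - 434665/459496 = 14048/(11 + 0) - 434665/459496 = 14048/11 - 434665/459496 = 6450218493/5054456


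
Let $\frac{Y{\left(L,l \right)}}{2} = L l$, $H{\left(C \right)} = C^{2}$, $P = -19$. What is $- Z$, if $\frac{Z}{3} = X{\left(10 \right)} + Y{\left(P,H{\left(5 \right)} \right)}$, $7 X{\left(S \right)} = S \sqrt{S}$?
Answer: $2850 - \frac{30 \sqrt{10}}{7} \approx 2836.4$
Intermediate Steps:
$X{\left(S \right)} = \frac{S^{\frac{3}{2}}}{7}$ ($X{\left(S \right)} = \frac{S \sqrt{S}}{7} = \frac{S^{\frac{3}{2}}}{7}$)
$Y{\left(L,l \right)} = 2 L l$
$Z = -2850 + \frac{30 \sqrt{10}}{7}$ ($Z = 3 \left(\frac{10^{\frac{3}{2}}}{7} + 2 \left(-19\right) 5^{2}\right) = 3 \left(\frac{10 \sqrt{10}}{7} + 2 \left(-19\right) 25\right) = 3 \left(\frac{10 \sqrt{10}}{7} - 950\right) = 3 \left(-950 + \frac{10 \sqrt{10}}{7}\right) = -2850 + \frac{30 \sqrt{10}}{7} \approx -2836.4$)
$- Z = - (-2850 + \frac{30 \sqrt{10}}{7}) = 2850 - \frac{30 \sqrt{10}}{7}$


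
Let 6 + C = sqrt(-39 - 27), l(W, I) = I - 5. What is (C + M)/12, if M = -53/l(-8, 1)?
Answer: 29/48 + I*sqrt(66)/12 ≈ 0.60417 + 0.677*I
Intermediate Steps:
l(W, I) = -5 + I
M = 53/4 (M = -53/(-5 + 1) = -53/(-4) = -53*(-1/4) = 53/4 ≈ 13.250)
C = -6 + I*sqrt(66) (C = -6 + sqrt(-39 - 27) = -6 + sqrt(-66) = -6 + I*sqrt(66) ≈ -6.0 + 8.124*I)
(C + M)/12 = ((-6 + I*sqrt(66)) + 53/4)/12 = (29/4 + I*sqrt(66))*(1/12) = 29/48 + I*sqrt(66)/12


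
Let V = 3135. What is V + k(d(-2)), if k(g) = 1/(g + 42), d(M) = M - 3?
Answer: 115996/37 ≈ 3135.0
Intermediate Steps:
d(M) = -3 + M
k(g) = 1/(42 + g)
V + k(d(-2)) = 3135 + 1/(42 + (-3 - 2)) = 3135 + 1/(42 - 5) = 3135 + 1/37 = 115996/37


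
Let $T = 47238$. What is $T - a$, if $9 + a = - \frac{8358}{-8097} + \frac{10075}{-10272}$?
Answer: $\frac{1309880450249}{27724128} \approx 47247.0$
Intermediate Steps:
$a = - \frac{248091785}{27724128}$ ($a = -9 + \left(- \frac{8358}{-8097} + \frac{10075}{-10272}\right) = -9 + \left(\left(-8358\right) \left(- \frac{1}{8097}\right) + 10075 \left(- \frac{1}{10272}\right)\right) = -9 + \left(\frac{2786}{2699} - \frac{10075}{10272}\right) = -9 + \frac{1425367}{27724128} = - \frac{248091785}{27724128} \approx -8.9486$)
$T - a = 47238 - - \frac{248091785}{27724128} = 47238 + \frac{248091785}{27724128} = \frac{1309880450249}{27724128}$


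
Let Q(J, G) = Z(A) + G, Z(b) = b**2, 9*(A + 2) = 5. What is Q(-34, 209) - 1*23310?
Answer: -1871012/81 ≈ -23099.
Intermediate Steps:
A = -13/9 (A = -2 + (1/9)*5 = -2 + 5/9 = -13/9 ≈ -1.4444)
Q(J, G) = 169/81 + G (Q(J, G) = (-13/9)**2 + G = 169/81 + G)
Q(-34, 209) - 1*23310 = (169/81 + 209) - 1*23310 = 17098/81 - 23310 = -1871012/81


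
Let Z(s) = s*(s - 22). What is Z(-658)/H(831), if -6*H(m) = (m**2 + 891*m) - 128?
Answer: -1342320/715427 ≈ -1.8762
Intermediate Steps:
Z(s) = s*(-22 + s)
H(m) = 64/3 - 297*m/2 - m**2/6 (H(m) = -((m**2 + 891*m) - 128)/6 = -(-128 + m**2 + 891*m)/6 = 64/3 - 297*m/2 - m**2/6)
Z(-658)/H(831) = (-658*(-22 - 658))/(64/3 - 297/2*831 - 1/6*831**2) = (-658*(-680))/(64/3 - 246807/2 - 1/6*690561) = 447440/(64/3 - 246807/2 - 230187/2) = 447440/(-715427/3) = 447440*(-3/715427) = -1342320/715427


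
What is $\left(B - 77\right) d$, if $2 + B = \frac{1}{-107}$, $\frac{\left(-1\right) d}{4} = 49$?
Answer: $\frac{1656984}{107} \approx 15486.0$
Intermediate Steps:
$d = -196$ ($d = \left(-4\right) 49 = -196$)
$B = - \frac{215}{107}$ ($B = -2 + \frac{1}{-107} = -2 - \frac{1}{107} = - \frac{215}{107} \approx -2.0093$)
$\left(B - 77\right) d = \left(- \frac{215}{107} - 77\right) \left(-196\right) = \left(- \frac{8454}{107}\right) \left(-196\right) = \frac{1656984}{107}$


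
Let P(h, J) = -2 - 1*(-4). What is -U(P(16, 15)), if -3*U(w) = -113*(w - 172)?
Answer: 19210/3 ≈ 6403.3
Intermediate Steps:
P(h, J) = 2 (P(h, J) = -2 + 4 = 2)
U(w) = -19436/3 + 113*w/3 (U(w) = -(-113)*(w - 172)/3 = -(-113)*(-172 + w)/3 = -(19436 - 113*w)/3 = -19436/3 + 113*w/3)
-U(P(16, 15)) = -(-19436/3 + (113/3)*2) = -(-19436/3 + 226/3) = -1*(-19210/3) = 19210/3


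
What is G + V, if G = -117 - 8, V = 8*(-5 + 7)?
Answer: -109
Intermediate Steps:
V = 16 (V = 8*2 = 16)
G = -125
G + V = -125 + 16 = -109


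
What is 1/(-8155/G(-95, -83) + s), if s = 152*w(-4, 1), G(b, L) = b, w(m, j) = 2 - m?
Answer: 19/18959 ≈ 0.0010022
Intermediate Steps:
s = 912 (s = 152*(2 - 1*(-4)) = 152*(2 + 4) = 152*6 = 912)
1/(-8155/G(-95, -83) + s) = 1/(-8155/(-95) + 912) = 1/(-8155*(-1/95) + 912) = 1/(1631/19 + 912) = 1/(18959/19) = 19/18959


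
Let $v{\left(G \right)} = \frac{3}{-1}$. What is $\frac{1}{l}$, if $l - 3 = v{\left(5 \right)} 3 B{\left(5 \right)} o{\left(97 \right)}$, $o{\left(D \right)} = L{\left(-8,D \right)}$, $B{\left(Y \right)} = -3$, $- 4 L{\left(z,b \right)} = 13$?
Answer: $- \frac{4}{339} \approx -0.011799$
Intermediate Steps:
$L{\left(z,b \right)} = - \frac{13}{4}$ ($L{\left(z,b \right)} = \left(- \frac{1}{4}\right) 13 = - \frac{13}{4}$)
$o{\left(D \right)} = - \frac{13}{4}$
$v{\left(G \right)} = -3$ ($v{\left(G \right)} = 3 \left(-1\right) = -3$)
$l = - \frac{339}{4}$ ($l = 3 + \left(-3\right) 3 \left(-3\right) \left(- \frac{13}{4}\right) = 3 + \left(-9\right) \left(-3\right) \left(- \frac{13}{4}\right) = 3 + 27 \left(- \frac{13}{4}\right) = 3 - \frac{351}{4} = - \frac{339}{4} \approx -84.75$)
$\frac{1}{l} = \frac{1}{- \frac{339}{4}} = - \frac{4}{339}$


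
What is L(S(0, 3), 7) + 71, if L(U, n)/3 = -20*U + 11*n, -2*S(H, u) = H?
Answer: 302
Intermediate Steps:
S(H, u) = -H/2
L(U, n) = -60*U + 33*n (L(U, n) = 3*(-20*U + 11*n) = -60*U + 33*n)
L(S(0, 3), 7) + 71 = (-(-30)*0 + 33*7) + 71 = (-60*0 + 231) + 71 = (0 + 231) + 71 = 231 + 71 = 302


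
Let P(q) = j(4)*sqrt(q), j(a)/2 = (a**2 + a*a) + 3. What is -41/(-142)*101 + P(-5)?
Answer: 4141/142 + 70*I*sqrt(5) ≈ 29.162 + 156.52*I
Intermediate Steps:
j(a) = 6 + 4*a**2 (j(a) = 2*((a**2 + a*a) + 3) = 2*((a**2 + a**2) + 3) = 2*(2*a**2 + 3) = 2*(3 + 2*a**2) = 6 + 4*a**2)
P(q) = 70*sqrt(q) (P(q) = (6 + 4*4**2)*sqrt(q) = (6 + 4*16)*sqrt(q) = (6 + 64)*sqrt(q) = 70*sqrt(q))
-41/(-142)*101 + P(-5) = -41/(-142)*101 + 70*sqrt(-5) = -41*(-1/142)*101 + 70*(I*sqrt(5)) = (41/142)*101 + 70*I*sqrt(5) = 4141/142 + 70*I*sqrt(5)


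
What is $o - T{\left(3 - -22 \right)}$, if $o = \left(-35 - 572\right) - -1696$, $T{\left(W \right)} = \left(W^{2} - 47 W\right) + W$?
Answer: $1614$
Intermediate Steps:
$T{\left(W \right)} = W^{2} - 46 W$
$o = 1089$ ($o = -607 + 1696 = 1089$)
$o - T{\left(3 - -22 \right)} = 1089 - \left(3 - -22\right) \left(-46 + \left(3 - -22\right)\right) = 1089 - \left(3 + 22\right) \left(-46 + \left(3 + 22\right)\right) = 1089 - 25 \left(-46 + 25\right) = 1089 - 25 \left(-21\right) = 1089 - -525 = 1089 + 525 = 1614$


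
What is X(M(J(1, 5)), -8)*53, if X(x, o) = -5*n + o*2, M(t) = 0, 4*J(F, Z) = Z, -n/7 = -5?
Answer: -10123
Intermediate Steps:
n = 35 (n = -7*(-5) = 35)
J(F, Z) = Z/4
X(x, o) = -175 + 2*o (X(x, o) = -5*35 + o*2 = -175 + 2*o)
X(M(J(1, 5)), -8)*53 = (-175 + 2*(-8))*53 = (-175 - 16)*53 = -191*53 = -10123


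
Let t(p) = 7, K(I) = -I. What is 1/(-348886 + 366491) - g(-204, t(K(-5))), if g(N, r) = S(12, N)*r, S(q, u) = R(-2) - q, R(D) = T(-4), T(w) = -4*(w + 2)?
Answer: 492941/17605 ≈ 28.000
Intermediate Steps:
T(w) = -8 - 4*w (T(w) = -4*(2 + w) = -8 - 4*w)
R(D) = 8 (R(D) = -8 - 4*(-4) = -8 + 16 = 8)
S(q, u) = 8 - q
g(N, r) = -4*r (g(N, r) = (8 - 1*12)*r = (8 - 12)*r = -4*r)
1/(-348886 + 366491) - g(-204, t(K(-5))) = 1/(-348886 + 366491) - (-4)*7 = 1/17605 - 1*(-28) = 1/17605 + 28 = 492941/17605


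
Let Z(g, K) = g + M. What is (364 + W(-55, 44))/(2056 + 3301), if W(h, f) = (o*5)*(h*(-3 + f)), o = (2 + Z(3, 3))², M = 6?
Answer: -1363911/5357 ≈ -254.60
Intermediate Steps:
Z(g, K) = 6 + g (Z(g, K) = g + 6 = 6 + g)
o = 121 (o = (2 + (6 + 3))² = (2 + 9)² = 11² = 121)
W(h, f) = 605*h*(-3 + f) (W(h, f) = (121*5)*(h*(-3 + f)) = 605*(h*(-3 + f)) = 605*h*(-3 + f))
(364 + W(-55, 44))/(2056 + 3301) = (364 + 605*(-55)*(-3 + 44))/(2056 + 3301) = (364 + 605*(-55)*41)/5357 = (364 - 1364275)*(1/5357) = -1363911*1/5357 = -1363911/5357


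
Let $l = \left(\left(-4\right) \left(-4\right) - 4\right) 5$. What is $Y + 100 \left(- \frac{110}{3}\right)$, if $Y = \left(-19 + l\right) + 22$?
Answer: $- \frac{10811}{3} \approx -3603.7$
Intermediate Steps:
$l = 60$ ($l = \left(16 - 4\right) 5 = 12 \cdot 5 = 60$)
$Y = 63$ ($Y = \left(-19 + 60\right) + 22 = 41 + 22 = 63$)
$Y + 100 \left(- \frac{110}{3}\right) = 63 + 100 \left(- \frac{110}{3}\right) = 63 - \frac{11000}{3} = - \frac{10811}{3}$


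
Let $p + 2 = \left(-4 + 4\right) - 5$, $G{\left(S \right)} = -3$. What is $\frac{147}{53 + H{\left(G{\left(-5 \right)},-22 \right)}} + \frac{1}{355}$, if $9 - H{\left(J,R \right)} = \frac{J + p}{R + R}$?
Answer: $\frac{383143}{160815} \approx 2.3825$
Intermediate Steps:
$p = -7$ ($p = -2 + \left(\left(-4 + 4\right) - 5\right) = -2 + \left(0 - 5\right) = -2 - 5 = -7$)
$H{\left(J,R \right)} = 9 - \frac{-7 + J}{2 R}$ ($H{\left(J,R \right)} = 9 - \frac{J - 7}{R + R} = 9 - \frac{-7 + J}{2 R}$)
$\frac{147}{53 + H{\left(G{\left(-5 \right)},-22 \right)}} + \frac{1}{355} = \frac{147}{53 + \frac{7 - -3 + 18 \left(-22\right)}{2 \left(-22\right)}} + \frac{1}{355} = \frac{147}{53 + \frac{1}{2} \left(- \frac{1}{22}\right) \left(7 + 3 - 396\right)} + \frac{1}{355} = \frac{147}{53 + \frac{1}{2} \left(- \frac{1}{22}\right) \left(-386\right)} + \frac{1}{355} = \frac{147}{53 + \frac{193}{22}} + \frac{1}{355} = \frac{147}{\frac{1359}{22}} + \frac{1}{355} = 147 \cdot \frac{22}{1359} + \frac{1}{355} = \frac{1078}{453} + \frac{1}{355} = \frac{383143}{160815}$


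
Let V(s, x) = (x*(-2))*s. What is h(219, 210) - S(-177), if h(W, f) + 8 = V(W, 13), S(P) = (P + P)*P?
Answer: -68360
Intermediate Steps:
S(P) = 2*P**2 (S(P) = (2*P)*P = 2*P**2)
V(s, x) = -2*s*x (V(s, x) = (-2*x)*s = -2*s*x)
h(W, f) = -8 - 26*W (h(W, f) = -8 - 2*W*13 = -8 - 26*W)
h(219, 210) - S(-177) = (-8 - 26*219) - 2*(-177)**2 = (-8 - 5694) - 2*31329 = -5702 - 1*62658 = -5702 - 62658 = -68360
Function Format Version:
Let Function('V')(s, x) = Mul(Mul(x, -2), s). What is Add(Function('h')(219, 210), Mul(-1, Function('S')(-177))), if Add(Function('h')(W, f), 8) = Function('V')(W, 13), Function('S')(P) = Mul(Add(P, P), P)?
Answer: -68360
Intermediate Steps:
Function('S')(P) = Mul(2, Pow(P, 2)) (Function('S')(P) = Mul(Mul(2, P), P) = Mul(2, Pow(P, 2)))
Function('V')(s, x) = Mul(-2, s, x) (Function('V')(s, x) = Mul(Mul(-2, x), s) = Mul(-2, s, x))
Function('h')(W, f) = Add(-8, Mul(-26, W)) (Function('h')(W, f) = Add(-8, Mul(-2, W, 13)) = Add(-8, Mul(-26, W)))
Add(Function('h')(219, 210), Mul(-1, Function('S')(-177))) = Add(Add(-8, Mul(-26, 219)), Mul(-1, Mul(2, Pow(-177, 2)))) = Add(Add(-8, -5694), Mul(-1, Mul(2, 31329))) = Add(-5702, Mul(-1, 62658)) = Add(-5702, -62658) = -68360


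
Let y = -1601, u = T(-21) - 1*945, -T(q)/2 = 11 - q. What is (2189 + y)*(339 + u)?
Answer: -393960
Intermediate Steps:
T(q) = -22 + 2*q (T(q) = -2*(11 - q) = -22 + 2*q)
u = -1009 (u = (-22 + 2*(-21)) - 1*945 = (-22 - 42) - 945 = -64 - 945 = -1009)
(2189 + y)*(339 + u) = (2189 - 1601)*(339 - 1009) = 588*(-670) = -393960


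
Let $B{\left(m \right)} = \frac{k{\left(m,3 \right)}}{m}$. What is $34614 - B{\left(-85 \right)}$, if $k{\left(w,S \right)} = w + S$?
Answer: $\frac{2942108}{85} \approx 34613.0$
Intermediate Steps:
$k{\left(w,S \right)} = S + w$
$B{\left(m \right)} = \frac{3 + m}{m}$
$34614 - B{\left(-85 \right)} = 34614 - \frac{3 - 85}{-85} = 34614 - \left(- \frac{1}{85}\right) \left(-82\right) = 34614 - \frac{82}{85} = \frac{2942108}{85}$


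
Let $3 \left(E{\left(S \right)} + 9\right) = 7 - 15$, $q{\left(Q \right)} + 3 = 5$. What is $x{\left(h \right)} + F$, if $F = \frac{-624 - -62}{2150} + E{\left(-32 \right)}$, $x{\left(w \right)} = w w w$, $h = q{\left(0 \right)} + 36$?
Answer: $\frac{176923732}{3225} \approx 54860.0$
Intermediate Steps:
$q{\left(Q \right)} = 2$ ($q{\left(Q \right)} = -3 + 5 = 2$)
$E{\left(S \right)} = - \frac{35}{3}$ ($E{\left(S \right)} = -9 + \frac{7 - 15}{3} = -9 + \frac{1}{3} \left(-8\right) = -9 - \frac{8}{3} = - \frac{35}{3}$)
$h = 38$ ($h = 2 + 36 = 38$)
$x{\left(w \right)} = w^{3}$ ($x{\left(w \right)} = w^{2} w = w^{3}$)
$F = - \frac{38468}{3225}$ ($F = \frac{-624 - -62}{2150} - \frac{35}{3} = \left(-624 + 62\right) \frac{1}{2150} - \frac{35}{3} = \left(-562\right) \frac{1}{2150} - \frac{35}{3} = - \frac{281}{1075} - \frac{35}{3} = - \frac{38468}{3225} \approx -11.928$)
$x{\left(h \right)} + F = 38^{3} - \frac{38468}{3225} = 54872 - \frac{38468}{3225} = \frac{176923732}{3225}$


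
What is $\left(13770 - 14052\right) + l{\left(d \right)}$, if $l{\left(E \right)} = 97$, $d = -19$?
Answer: $-185$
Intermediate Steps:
$\left(13770 - 14052\right) + l{\left(d \right)} = \left(13770 - 14052\right) + 97 = -282 + 97 = -185$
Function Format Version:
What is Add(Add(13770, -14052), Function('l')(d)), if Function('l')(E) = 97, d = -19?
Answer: -185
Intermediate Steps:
Add(Add(13770, -14052), Function('l')(d)) = Add(Add(13770, -14052), 97) = Add(-282, 97) = -185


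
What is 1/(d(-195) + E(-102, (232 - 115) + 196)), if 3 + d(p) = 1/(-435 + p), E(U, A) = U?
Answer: -630/66151 ≈ -0.0095237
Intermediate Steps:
d(p) = -3 + 1/(-435 + p)
1/(d(-195) + E(-102, (232 - 115) + 196)) = 1/((1306 - 3*(-195))/(-435 - 195) - 102) = 1/((1306 + 585)/(-630) - 102) = 1/(-1/630*1891 - 102) = 1/(-1891/630 - 102) = 1/(-66151/630) = -630/66151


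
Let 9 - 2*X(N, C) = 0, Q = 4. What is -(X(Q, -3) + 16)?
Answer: -41/2 ≈ -20.500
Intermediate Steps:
X(N, C) = 9/2 (X(N, C) = 9/2 - ½*0 = 9/2 + 0 = 9/2)
-(X(Q, -3) + 16) = -(9/2 + 16) = -1*41/2 = -41/2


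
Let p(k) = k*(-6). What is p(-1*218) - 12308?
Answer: -11000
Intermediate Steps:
p(k) = -6*k
p(-1*218) - 12308 = -(-6)*218 - 12308 = -6*(-218) - 12308 = 1308 - 12308 = -11000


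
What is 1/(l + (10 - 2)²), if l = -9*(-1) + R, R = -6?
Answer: 1/67 ≈ 0.014925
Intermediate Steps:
l = 3 (l = -9*(-1) - 6 = 9 - 6 = 3)
1/(l + (10 - 2)²) = 1/(3 + (10 - 2)²) = 1/(3 + 8²) = 1/(3 + 64) = 1/67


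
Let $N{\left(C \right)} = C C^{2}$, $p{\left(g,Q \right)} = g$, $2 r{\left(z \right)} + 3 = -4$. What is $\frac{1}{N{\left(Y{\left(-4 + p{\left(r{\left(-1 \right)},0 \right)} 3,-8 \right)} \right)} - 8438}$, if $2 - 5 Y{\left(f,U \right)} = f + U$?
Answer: $- \frac{1000}{8320351} \approx -0.00012019$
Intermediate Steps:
$r{\left(z \right)} = - \frac{7}{2}$ ($r{\left(z \right)} = - \frac{3}{2} + \frac{1}{2} \left(-4\right) = - \frac{3}{2} - 2 = - \frac{7}{2}$)
$Y{\left(f,U \right)} = \frac{2}{5} - \frac{U}{5} - \frac{f}{5}$ ($Y{\left(f,U \right)} = \frac{2}{5} - \frac{f + U}{5} = \frac{2}{5} - \frac{U + f}{5} = \frac{2}{5} - \left(\frac{U}{5} + \frac{f}{5}\right) = \frac{2}{5} - \frac{U}{5} - \frac{f}{5}$)
$N{\left(C \right)} = C^{3}$
$\frac{1}{N{\left(Y{\left(-4 + p{\left(r{\left(-1 \right)},0 \right)} 3,-8 \right)} \right)} - 8438} = \frac{1}{\left(\frac{2}{5} - - \frac{8}{5} - \frac{-4 - \frac{21}{2}}{5}\right)^{3} - 8438} = \frac{1}{\left(\frac{2}{5} + \frac{8}{5} - \frac{-4 - \frac{21}{2}}{5}\right)^{3} - 8438} = \frac{1}{\left(\frac{2}{5} + \frac{8}{5} - - \frac{29}{10}\right)^{3} - 8438} = \frac{1}{\left(\frac{2}{5} + \frac{8}{5} + \frac{29}{10}\right)^{3} - 8438} = \frac{1}{\left(\frac{49}{10}\right)^{3} - 8438} = \frac{1}{\frac{117649}{1000} - 8438} = \frac{1}{- \frac{8320351}{1000}} = - \frac{1000}{8320351}$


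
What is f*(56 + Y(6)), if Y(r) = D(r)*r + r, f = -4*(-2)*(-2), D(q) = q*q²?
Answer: -21728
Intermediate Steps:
D(q) = q³
f = -16 (f = 8*(-2) = -16)
Y(r) = r + r⁴ (Y(r) = r³*r + r = r⁴ + r = r + r⁴)
f*(56 + Y(6)) = -16*(56 + (6 + 6⁴)) = -16*(56 + (6 + 1296)) = -16*(56 + 1302) = -16*1358 = -21728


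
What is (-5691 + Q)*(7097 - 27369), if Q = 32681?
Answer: -547141280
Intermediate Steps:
(-5691 + Q)*(7097 - 27369) = (-5691 + 32681)*(7097 - 27369) = 26990*(-20272) = -547141280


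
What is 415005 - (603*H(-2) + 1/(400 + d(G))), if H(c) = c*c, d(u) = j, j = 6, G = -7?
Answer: 167512757/406 ≈ 4.1259e+5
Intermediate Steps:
d(u) = 6
H(c) = c**2
415005 - (603*H(-2) + 1/(400 + d(G))) = 415005 - (603*(-2)**2 + 1/(400 + 6)) = 415005 - (603*4 + 1/406) = 415005 - (2412 + 1/406) = 415005 - 1*979273/406 = 415005 - 979273/406 = 167512757/406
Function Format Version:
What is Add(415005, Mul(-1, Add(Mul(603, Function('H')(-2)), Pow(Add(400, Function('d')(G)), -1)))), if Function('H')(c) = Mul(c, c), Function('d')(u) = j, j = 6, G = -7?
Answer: Rational(167512757, 406) ≈ 4.1259e+5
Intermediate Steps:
Function('d')(u) = 6
Function('H')(c) = Pow(c, 2)
Add(415005, Mul(-1, Add(Mul(603, Function('H')(-2)), Pow(Add(400, Function('d')(G)), -1)))) = Add(415005, Mul(-1, Add(Mul(603, Pow(-2, 2)), Pow(Add(400, 6), -1)))) = Add(415005, Mul(-1, Add(Mul(603, 4), Pow(406, -1)))) = Add(415005, Mul(-1, Add(2412, Rational(1, 406)))) = Add(415005, Mul(-1, Rational(979273, 406))) = Add(415005, Rational(-979273, 406)) = Rational(167512757, 406)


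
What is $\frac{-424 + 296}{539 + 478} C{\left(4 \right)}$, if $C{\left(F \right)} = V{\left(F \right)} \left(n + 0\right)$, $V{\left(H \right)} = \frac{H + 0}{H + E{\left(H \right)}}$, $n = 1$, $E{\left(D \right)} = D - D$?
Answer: $- \frac{128}{1017} \approx -0.12586$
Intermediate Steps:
$E{\left(D \right)} = 0$
$V{\left(H \right)} = 1$ ($V{\left(H \right)} = \frac{H + 0}{H + 0} = \frac{H}{H} = 1$)
$C{\left(F \right)} = 1$ ($C{\left(F \right)} = 1 \left(1 + 0\right) = 1 \cdot 1 = 1$)
$\frac{-424 + 296}{539 + 478} C{\left(4 \right)} = \frac{-424 + 296}{539 + 478} \cdot 1 = - \frac{128}{1017} \cdot 1 = \left(-128\right) \frac{1}{1017} \cdot 1 = \left(- \frac{128}{1017}\right) 1 = - \frac{128}{1017}$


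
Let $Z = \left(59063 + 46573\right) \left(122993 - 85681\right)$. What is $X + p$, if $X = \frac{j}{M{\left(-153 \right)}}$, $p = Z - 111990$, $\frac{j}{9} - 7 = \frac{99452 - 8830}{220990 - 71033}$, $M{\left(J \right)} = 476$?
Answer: $\frac{40190535519301719}{10197076} \approx 3.9414 \cdot 10^{9}$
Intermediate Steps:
$Z = 3941490432$ ($Z = 105636 \cdot 37312 = 3941490432$)
$j = \frac{10262889}{149957}$ ($j = 63 + 9 \frac{99452 - 8830}{220990 - 71033} = 63 + 9 \cdot \frac{90622}{149957} = 63 + \frac{815598}{149957} = \frac{10262889}{149957} \approx 68.439$)
$p = 3941378442$ ($p = 3941490432 - 111990 = 3941378442$)
$X = \frac{1466127}{10197076}$ ($X = \frac{10262889}{149957 \cdot 476} = \frac{10262889}{149957} \cdot \frac{1}{476} = \frac{1466127}{10197076} \approx 0.14378$)
$X + p = \frac{1466127}{10197076} + 3941378442 = \frac{40190535519301719}{10197076}$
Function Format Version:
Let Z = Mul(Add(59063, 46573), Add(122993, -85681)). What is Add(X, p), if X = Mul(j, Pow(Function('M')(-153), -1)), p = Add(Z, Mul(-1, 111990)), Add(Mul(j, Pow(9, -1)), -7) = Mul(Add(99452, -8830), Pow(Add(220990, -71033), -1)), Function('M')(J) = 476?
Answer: Rational(40190535519301719, 10197076) ≈ 3.9414e+9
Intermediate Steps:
Z = 3941490432 (Z = Mul(105636, 37312) = 3941490432)
j = Rational(10262889, 149957) (j = Add(63, Mul(9, Mul(Add(99452, -8830), Pow(Add(220990, -71033), -1)))) = Add(63, Mul(9, Mul(90622, Pow(149957, -1)))) = Add(63, Mul(9, Mul(90622, Rational(1, 149957)))) = Add(63, Mul(9, Rational(90622, 149957))) = Add(63, Rational(815598, 149957)) = Rational(10262889, 149957) ≈ 68.439)
p = 3941378442 (p = Add(3941490432, Mul(-1, 111990)) = Add(3941490432, -111990) = 3941378442)
X = Rational(1466127, 10197076) (X = Mul(Rational(10262889, 149957), Pow(476, -1)) = Mul(Rational(10262889, 149957), Rational(1, 476)) = Rational(1466127, 10197076) ≈ 0.14378)
Add(X, p) = Add(Rational(1466127, 10197076), 3941378442) = Rational(40190535519301719, 10197076)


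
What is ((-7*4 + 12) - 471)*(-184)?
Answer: 89608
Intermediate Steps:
((-7*4 + 12) - 471)*(-184) = ((-28 + 12) - 471)*(-184) = (-16 - 471)*(-184) = -487*(-184) = 89608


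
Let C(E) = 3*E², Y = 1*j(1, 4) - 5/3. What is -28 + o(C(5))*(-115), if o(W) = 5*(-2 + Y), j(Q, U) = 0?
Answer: 6241/3 ≈ 2080.3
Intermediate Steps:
Y = -5/3 (Y = 1*0 - 5/3 = 0 - 5*⅓ = 0 - 5/3 = -5/3 ≈ -1.6667)
o(W) = -55/3 (o(W) = 5*(-2 - 5/3) = 5*(-11/3) = -55/3)
-28 + o(C(5))*(-115) = -28 - 55/3*(-115) = -28 + 6325/3 = 6241/3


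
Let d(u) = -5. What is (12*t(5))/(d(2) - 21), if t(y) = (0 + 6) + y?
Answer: -66/13 ≈ -5.0769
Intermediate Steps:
t(y) = 6 + y
(12*t(5))/(d(2) - 21) = (12*(6 + 5))/(-5 - 21) = (12*11)/(-26) = 132*(-1/26) = -66/13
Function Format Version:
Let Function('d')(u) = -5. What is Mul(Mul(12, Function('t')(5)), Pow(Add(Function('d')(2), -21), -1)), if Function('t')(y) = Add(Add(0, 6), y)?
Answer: Rational(-66, 13) ≈ -5.0769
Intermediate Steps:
Function('t')(y) = Add(6, y)
Mul(Mul(12, Function('t')(5)), Pow(Add(Function('d')(2), -21), -1)) = Mul(Mul(12, Add(6, 5)), Pow(Add(-5, -21), -1)) = Mul(Mul(12, 11), Pow(-26, -1)) = Mul(132, Rational(-1, 26)) = Rational(-66, 13)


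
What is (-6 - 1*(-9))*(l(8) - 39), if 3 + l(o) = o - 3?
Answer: -111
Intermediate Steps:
l(o) = -6 + o (l(o) = -3 + (o - 3) = -3 + (-3 + o) = -6 + o)
(-6 - 1*(-9))*(l(8) - 39) = (-6 - 1*(-9))*((-6 + 8) - 39) = (-6 + 9)*(2 - 39) = 3*(-37) = -111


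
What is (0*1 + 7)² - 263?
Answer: -214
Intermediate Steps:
(0*1 + 7)² - 263 = (0 + 7)² - 263 = 7² - 263 = 49 - 263 = -214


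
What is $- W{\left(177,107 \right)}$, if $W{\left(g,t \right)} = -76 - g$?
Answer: $253$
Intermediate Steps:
$- W{\left(177,107 \right)} = - (-76 - 177) = \left(-1\right) \left(-253\right) = 253$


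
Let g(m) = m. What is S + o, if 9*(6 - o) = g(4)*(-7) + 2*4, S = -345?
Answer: -3031/9 ≈ -336.78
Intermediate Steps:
o = 74/9 (o = 6 - (4*(-7) + 2*4)/9 = 6 - (-28 + 8)/9 = 6 - ⅑*(-20) = 6 + 20/9 = 74/9 ≈ 8.2222)
S + o = -345 + 74/9 = -3031/9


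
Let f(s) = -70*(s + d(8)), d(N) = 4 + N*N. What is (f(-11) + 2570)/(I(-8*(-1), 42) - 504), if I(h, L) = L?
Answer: 710/231 ≈ 3.0736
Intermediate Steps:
d(N) = 4 + N**2
f(s) = -4760 - 70*s (f(s) = -70*(s + (4 + 8**2)) = -70*(s + (4 + 64)) = -70*(s + 68) = -70*(68 + s) = -4760 - 70*s)
(f(-11) + 2570)/(I(-8*(-1), 42) - 504) = ((-4760 - 70*(-11)) + 2570)/(42 - 504) = ((-4760 + 770) + 2570)/(-462) = (-3990 + 2570)*(-1/462) = -1420*(-1/462) = 710/231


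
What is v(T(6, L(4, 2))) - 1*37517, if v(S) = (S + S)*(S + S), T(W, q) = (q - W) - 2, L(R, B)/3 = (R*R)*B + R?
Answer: 2483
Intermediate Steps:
L(R, B) = 3*R + 3*B*R² (L(R, B) = 3*((R*R)*B + R) = 3*(R²*B + R) = 3*(B*R² + R) = 3*(R + B*R²) = 3*R + 3*B*R²)
T(W, q) = -2 + q - W
v(S) = 4*S² (v(S) = (2*S)*(2*S) = 4*S²)
v(T(6, L(4, 2))) - 1*37517 = 4*(-2 + 3*4*(1 + 2*4) - 1*6)² - 1*37517 = 4*(-2 + 3*4*(1 + 8) - 6)² - 37517 = 4*(-2 + 3*4*9 - 6)² - 37517 = 4*(-2 + 108 - 6)² - 37517 = 4*100² - 37517 = 4*10000 - 37517 = 40000 - 37517 = 2483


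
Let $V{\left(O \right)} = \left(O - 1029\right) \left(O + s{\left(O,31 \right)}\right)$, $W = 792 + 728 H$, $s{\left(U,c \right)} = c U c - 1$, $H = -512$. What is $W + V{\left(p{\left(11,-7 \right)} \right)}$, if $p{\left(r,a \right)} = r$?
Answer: $-11143402$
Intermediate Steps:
$s{\left(U,c \right)} = -1 + U c^{2}$ ($s{\left(U,c \right)} = U c c - 1 = U c^{2} - 1 = -1 + U c^{2}$)
$W = -371944$ ($W = 792 + 728 \left(-512\right) = 792 - 372736 = -371944$)
$V{\left(O \right)} = \left(-1 + 962 O\right) \left(-1029 + O\right)$ ($V{\left(O \right)} = \left(O - 1029\right) \left(O + \left(-1 + O 31^{2}\right)\right) = \left(-1029 + O\right) \left(O + \left(-1 + O 961\right)\right) = \left(-1029 + O\right) \left(O + \left(-1 + 961 O\right)\right) = \left(-1029 + O\right) \left(-1 + 962 O\right) = \left(-1 + 962 O\right) \left(-1029 + O\right)$)
$W + V{\left(p{\left(11,-7 \right)} \right)} = -371944 + \left(1029 - 10888889 + 962 \cdot 11^{2}\right) = -371944 + \left(1029 - 10888889 + 962 \cdot 121\right) = -371944 + \left(1029 - 10888889 + 116402\right) = -371944 - 10771458 = -11143402$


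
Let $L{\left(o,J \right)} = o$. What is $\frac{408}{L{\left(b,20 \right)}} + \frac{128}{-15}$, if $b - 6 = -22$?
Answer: $- \frac{1021}{30} \approx -34.033$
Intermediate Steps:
$b = -16$ ($b = 6 - 22 = -16$)
$\frac{408}{L{\left(b,20 \right)}} + \frac{128}{-15} = \frac{408}{-16} + \frac{128}{-15} = 408 \left(- \frac{1}{16}\right) + 128 \left(- \frac{1}{15}\right) = - \frac{51}{2} - \frac{128}{15} = - \frac{1021}{30}$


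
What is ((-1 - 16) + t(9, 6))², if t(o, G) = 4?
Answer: 169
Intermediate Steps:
((-1 - 16) + t(9, 6))² = ((-1 - 16) + 4)² = (-17 + 4)² = (-13)² = 169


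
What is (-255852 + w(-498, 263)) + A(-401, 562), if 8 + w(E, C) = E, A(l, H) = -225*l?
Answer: -166133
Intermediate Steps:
w(E, C) = -8 + E
(-255852 + w(-498, 263)) + A(-401, 562) = (-255852 + (-8 - 498)) - 225*(-401) = (-255852 - 506) + 90225 = -256358 + 90225 = -166133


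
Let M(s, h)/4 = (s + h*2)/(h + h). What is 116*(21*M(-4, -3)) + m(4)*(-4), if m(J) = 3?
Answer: 16228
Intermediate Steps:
M(s, h) = 2*(s + 2*h)/h (M(s, h) = 4*((s + h*2)/(h + h)) = 4*((s + 2*h)/((2*h))) = 4*((s + 2*h)*(1/(2*h))) = 4*((s + 2*h)/(2*h)) = 2*(s + 2*h)/h)
116*(21*M(-4, -3)) + m(4)*(-4) = 116*(21*(4 + 2*(-4)/(-3))) + 3*(-4) = 116*(21*(4 + 2*(-4)*(-⅓))) - 12 = 116*(21*(4 + 8/3)) - 12 = 116*(21*(20/3)) - 12 = 116*140 - 12 = 16240 - 12 = 16228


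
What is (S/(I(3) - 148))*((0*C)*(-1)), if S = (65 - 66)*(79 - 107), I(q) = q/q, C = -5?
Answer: 0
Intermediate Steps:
I(q) = 1
S = 28 (S = -1*(-28) = 28)
(S/(I(3) - 148))*((0*C)*(-1)) = (28/(1 - 148))*((0*(-5))*(-1)) = (28/(-147))*(0*(-1)) = -1/147*28*0 = -4/21*0 = 0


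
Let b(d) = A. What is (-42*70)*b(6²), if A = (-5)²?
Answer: -73500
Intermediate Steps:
A = 25
b(d) = 25
(-42*70)*b(6²) = -42*70*25 = -2940*25 = -73500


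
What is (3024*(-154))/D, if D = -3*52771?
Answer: 155232/52771 ≈ 2.9416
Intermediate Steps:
D = -158313
(3024*(-154))/D = (3024*(-154))/(-158313) = -465696*(-1/158313) = 155232/52771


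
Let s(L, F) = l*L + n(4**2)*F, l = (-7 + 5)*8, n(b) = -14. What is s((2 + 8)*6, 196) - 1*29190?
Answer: -32894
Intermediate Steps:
l = -16 (l = -2*8 = -16)
s(L, F) = -16*L - 14*F
s((2 + 8)*6, 196) - 1*29190 = (-16*(2 + 8)*6 - 14*196) - 1*29190 = (-160*6 - 2744) - 29190 = (-16*60 - 2744) - 29190 = (-960 - 2744) - 29190 = -3704 - 29190 = -32894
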